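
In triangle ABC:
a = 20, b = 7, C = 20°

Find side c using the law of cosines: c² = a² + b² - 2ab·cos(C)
c² = 20² + 7² − 2·20·7·cos(20°)
cos(20°) ≈ 0.939693
c² ≈ 400 + 49 − 280·(0.939693) ≈ 449 − 263.114 ≈ 185.886
c ≈ √185.886 ≈ 13.634

c = 13.63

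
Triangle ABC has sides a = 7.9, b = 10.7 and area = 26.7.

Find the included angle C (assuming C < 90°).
Area = ½·a·b·sin(C)  ⇒  sin(C) = 2·Area/(a·b) = 2·26.7/(7.9·10.7) = 53.4/84.53 ≈ 0.631728
C = arcsin(0.631728) ≈ 39.1778° (taking the acute solution since C < 90°)

C = 39.18°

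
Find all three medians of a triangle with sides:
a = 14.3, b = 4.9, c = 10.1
Median formula: m_a = ½√(2b² + 2c² − a²) (and cyclically). a² = 204.49, b² = 24.01, c² = 102.01.
m_a = ½√(2·24.01 + 2·102.01 − 204.49) = ½√47.55 ≈ ½·6.89565 ≈ 3.44783
m_b = ½√(2·204.49 + 2·102.01 − 24.01) = ½√588.99 ≈ ½·24.2691 ≈ 12.1346
m_c = ½√(2·204.49 + 2·24.01 − 102.01) = ½√354.99 ≈ ½·18.8412 ≈ 9.42059

m_a = 3.448, m_b = 12.13, m_c = 9.421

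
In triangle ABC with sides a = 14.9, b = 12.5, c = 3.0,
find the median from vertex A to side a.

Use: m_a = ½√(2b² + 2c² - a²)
m_a = ½√(2·12.5² + 2·3.0² − 14.9²) = ½√(2·156.25 + 2·9 − 222.01) = ½√(312.5 + 18 − 222.01) = ½√108.49
√108.49 ≈ 10.4159, so m_a ≈ 5.20793

m_a = 5.208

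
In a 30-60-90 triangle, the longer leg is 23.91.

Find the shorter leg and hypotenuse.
In a 30-60-90 triangle the sides are in ratio 1 : √3 : 2, so short leg = long leg/√3 and hypotenuse = 2·(short leg).
Short leg = 23.91/√3 ≈ 23.91/1.73205 ≈ 13.8044
Hypotenuse = 2·13.8044 ≈ 27.6089

Short leg = 13.8, Hypotenuse = 27.61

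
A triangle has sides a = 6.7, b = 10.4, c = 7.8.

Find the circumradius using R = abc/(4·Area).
First find the area with Heron's formula.
s = (6.7 + 10.4 + 7.8)/2 = 12.45
Area = √(s(s−a)(s−b)(s−c)) = √(12.45·5.75·2.05·4.65) ≈ √682.408 ≈ 26.1229
abc = 6.7·10.4·7.8 = 543.504
R = abc/(4·Area) ≈ 543.504/(4·26.1229) = 543.504/104.492 ≈ 5.20141

R = 5.201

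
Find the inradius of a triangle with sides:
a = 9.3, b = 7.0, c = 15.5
r = Area/s where s is the semi-perimeter.
s = (9.3 + 7.0 + 15.5)/2 = 31.8/2 = 15.9
Area = √(s(s−a)(s−b)(s−c)) = √(15.9·6.6·8.9·0.4) ≈ √373.586 ≈ 19.3284
r ≈ 19.3284/15.9 ≈ 1.21562

r = 1.216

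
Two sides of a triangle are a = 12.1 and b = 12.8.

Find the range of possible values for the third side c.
Triangle inequality: |a − b| < c < a + b
|a − b| = |12.1 − 12.8| = 0.7
a + b = 12.1 + 12.8 = 24.9

0.7 < c < 24.9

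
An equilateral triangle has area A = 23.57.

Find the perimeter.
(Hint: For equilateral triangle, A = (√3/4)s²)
A = (√3/4)s²  ⇒  s² = 4A/√3 = 4·23.57/√3 = 94.28/1.73205 ≈ 54.4326
s ≈ √54.4326 ≈ 7.37784
Perimeter = 3s ≈ 3·7.37784 ≈ 22.1335

Perimeter = 22.13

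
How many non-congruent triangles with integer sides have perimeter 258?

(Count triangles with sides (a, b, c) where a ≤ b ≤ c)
Let a ≤ b ≤ c with a + b + c = 258. The only binding inequality is a + b > c, i.e. 258 − c > c, so c < 258/2; and c ≥ 258/3 since c is the largest side.
So 86 ≤ c ≤ 128. For each c, b runs from ⌈(258 − c)/2⌉ up to c (then a = 258 − b − c satisfies 1 ≤ a ≤ b automatically), giving c − ⌈(258 − c)/2⌉ + 1 choices.
Summing over c: 1 + 2 + 4 + 5 + … + 62 + 64  (43 terms, c = 86, …, 128) = 1387
Check (closed form: nearest integer to p²/48 for even p, (p+3)²/48 for odd p): 258²/48 = 66564/48 ≈ 1386.75 → 1387

1387 triangles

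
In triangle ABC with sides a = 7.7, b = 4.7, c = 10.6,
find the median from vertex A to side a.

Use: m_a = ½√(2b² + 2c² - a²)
m_a = ½√(2·4.7² + 2·10.6² − 7.7²) = ½√(2·22.09 + 2·112.36 − 59.29) = ½√(44.18 + 224.72 − 59.29) = ½√209.61
√209.61 ≈ 14.4779, so m_a ≈ 7.23896

m_a = 7.239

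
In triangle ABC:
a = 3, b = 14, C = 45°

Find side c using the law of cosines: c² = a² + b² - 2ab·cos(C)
c² = 3² + 14² − 2·3·14·cos(45°)
cos(45°) ≈ 0.707107
c² ≈ 9 + 196 − 84·(0.707107) ≈ 205 − 59.397 ≈ 145.603
c ≈ √145.603 ≈ 12.0666

c = 12.07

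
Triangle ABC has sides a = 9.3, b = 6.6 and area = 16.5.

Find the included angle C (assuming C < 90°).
Area = ½·a·b·sin(C)  ⇒  sin(C) = 2·Area/(a·b) = 2·16.5/(9.3·6.6) = 33/61.38 ≈ 0.537634
C = arcsin(0.537634) ≈ 32.5227° (taking the acute solution since C < 90°)

C = 32.52°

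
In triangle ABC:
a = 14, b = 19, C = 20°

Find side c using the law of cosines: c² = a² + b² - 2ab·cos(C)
c² = 14² + 19² − 2·14·19·cos(20°)
cos(20°) ≈ 0.939693
c² ≈ 196 + 361 − 532·(0.939693) ≈ 557 − 499.916 ≈ 57.0835
c ≈ √57.0835 ≈ 7.55536

c = 7.555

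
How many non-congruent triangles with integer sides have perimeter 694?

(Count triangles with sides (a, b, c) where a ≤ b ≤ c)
Let a ≤ b ≤ c with a + b + c = 694. The only binding inequality is a + b > c, i.e. 694 − c > c, so c < 694/2; and c ≥ 694/3 since c is the largest side.
So 232 ≤ c ≤ 346. For each c, b runs from ⌈(694 − c)/2⌉ up to c (then a = 694 − b − c satisfies 1 ≤ a ≤ b automatically), giving c − ⌈(694 − c)/2⌉ + 1 choices.
Summing over c: 2 + 3 + 5 + 6 + … + 171 + 173  (115 terms, c = 232, …, 346) = 10034
Check (closed form: nearest integer to p²/48 for even p, (p+3)²/48 for odd p): 694²/48 = 481636/48 ≈ 10034.08 → 10034

10034 triangles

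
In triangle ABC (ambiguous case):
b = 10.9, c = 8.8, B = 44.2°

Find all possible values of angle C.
b/sin(B) = c/sin(C)  ⇒  sin(C) = c·sin(B)/b = 8.8·sin(44.2°)/10.9
sin(44.2°) ≈ 0.697165
sin(C) ≈ 8.8·0.697165/10.9 ≈ 6.13505/10.9 ≈ 0.562849
Candidate 1: C₁ = arcsin(0.562849) ≈ 34.253°  →  A = 180° − 44.2° − 34.253° ≈ 101.547° > 0, valid
Candidate 2: C₂ = 180° − C₁ ≈ 145.747°  →  A = 180° − 44.2° − 145.747° ≈ -9.947° ≤ 0, not a valid triangle

C = 34.25° (one solution)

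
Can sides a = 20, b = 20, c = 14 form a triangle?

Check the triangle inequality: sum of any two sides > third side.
a + b vs c: 20 + 20 = 40 > 14  ✓
a + c vs b: 20 + 14 = 34 > 20  ✓
b + c vs a: 20 + 14 = 34 > 20  ✓

Yes, triangle inequality satisfied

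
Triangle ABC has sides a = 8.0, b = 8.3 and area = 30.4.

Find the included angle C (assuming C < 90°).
Area = ½·a·b·sin(C)  ⇒  sin(C) = 2·Area/(a·b) = 2·30.4/(8.0·8.3) = 60.8/66.4 ≈ 0.915663
C = arcsin(0.915663) ≈ 66.3° (taking the acute solution since C < 90°)

C = 66.3°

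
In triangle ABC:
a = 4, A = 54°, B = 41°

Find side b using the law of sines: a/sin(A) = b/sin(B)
a/sin(A) = b/sin(B)  ⇒  b = a·sin(B)/sin(A) = 4·sin(41°)/sin(54°)
sin(41°) ≈ 0.656059, sin(54°) ≈ 0.809017
b ≈ 4·0.656059/0.809017 ≈ 2.62424/0.809017 ≈ 3.24373

b = 3.244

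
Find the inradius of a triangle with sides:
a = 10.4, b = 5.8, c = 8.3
r = Area/s where s is the semi-perimeter.
s = (10.4 + 5.8 + 8.3)/2 = 24.5/2 = 12.25
Area = √(s(s−a)(s−b)(s−c)) = √(12.25·1.85·6.45·3.95) ≈ √577.384 ≈ 24.0288
r ≈ 24.0288/12.25 ≈ 1.96154

r = 1.962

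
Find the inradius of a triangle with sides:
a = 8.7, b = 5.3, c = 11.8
r = Area/s where s is the semi-perimeter.
s = (8.7 + 5.3 + 11.8)/2 = 25.8/2 = 12.9
Area = √(s(s−a)(s−b)(s−c)) = √(12.9·4.2·7.6·1.1) ≈ √452.945 ≈ 21.2825
r ≈ 21.2825/12.9 ≈ 1.64981

r = 1.65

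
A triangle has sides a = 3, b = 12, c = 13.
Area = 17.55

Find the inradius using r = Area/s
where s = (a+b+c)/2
s = (3 + 12 + 13)/2 = 28/2 = 14
r = Area/s = 17.55/14 ≈ 1.25357

r = 1.254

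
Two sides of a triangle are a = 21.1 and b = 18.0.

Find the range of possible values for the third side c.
Triangle inequality: |a − b| < c < a + b
|a − b| = |21.1 − 18.0| = 3.1
a + b = 21.1 + 18.0 = 39.1

3.1 < c < 39.1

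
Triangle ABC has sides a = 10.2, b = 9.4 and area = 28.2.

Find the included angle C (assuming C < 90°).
Area = ½·a·b·sin(C)  ⇒  sin(C) = 2·Area/(a·b) = 2·28.2/(10.2·9.4) = 56.4/95.88 ≈ 0.588235
C = arcsin(0.588235) ≈ 36.0319° (taking the acute solution since C < 90°)

C = 36.03°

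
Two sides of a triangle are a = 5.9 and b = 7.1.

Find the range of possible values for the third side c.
Triangle inequality: |a − b| < c < a + b
|a − b| = |5.9 − 7.1| = 1.2
a + b = 5.9 + 7.1 = 13

1.2 < c < 13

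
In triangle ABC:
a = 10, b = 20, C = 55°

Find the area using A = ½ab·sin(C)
A = ½·a·b·sin(C) = ½·10·20·sin(55°)
sin(55°) ≈ 0.819152
A ≈ ½·200·0.819152 = 100·0.819152 ≈ 81.9152

Area = 81.92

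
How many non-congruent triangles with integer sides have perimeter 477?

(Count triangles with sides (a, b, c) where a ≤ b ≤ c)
Let a ≤ b ≤ c with a + b + c = 477. The only binding inequality is a + b > c, i.e. 477 − c > c, so c < 477/2; and c ≥ 477/3 since c is the largest side.
So 159 ≤ c ≤ 238. For each c, b runs from ⌈(477 − c)/2⌉ up to c (then a = 477 − b − c satisfies 1 ≤ a ≤ b automatically), giving c − ⌈(477 − c)/2⌉ + 1 choices.
Summing over c: 1 + 2 + 4 + 5 + … + 118 + 119  (80 terms, c = 159, …, 238) = 4800
Check (closed form: nearest integer to p²/48 for even p, (p+3)²/48 for odd p): (477+3)²/48 = 480²/48 = 230400/48 ≈ 4800.00 → 4800

4800 triangles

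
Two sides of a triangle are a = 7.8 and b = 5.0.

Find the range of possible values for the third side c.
Triangle inequality: |a − b| < c < a + b
|a − b| = |7.8 − 5.0| = 2.8
a + b = 7.8 + 5.0 = 12.8

2.8 < c < 12.8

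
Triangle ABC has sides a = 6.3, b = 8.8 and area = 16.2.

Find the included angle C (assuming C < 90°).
Area = ½·a·b·sin(C)  ⇒  sin(C) = 2·Area/(a·b) = 2·16.2/(6.3·8.8) = 32.4/55.44 ≈ 0.584416
C = arcsin(0.584416) ≈ 35.7617° (taking the acute solution since C < 90°)

C = 35.76°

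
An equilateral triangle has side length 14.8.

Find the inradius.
r = Area/s with s the semi-perimeter.
Area = (√3/4)·14.8² = (√3/4)·219.04 ≈ 0.433013·219.04 ≈ 94.8471
s = 3·14.8/2 = 22.2
r ≈ 94.8471/22.2 ≈ 4.27239
(Equivalently r = side/(2√3) = 14.8/3.4641 ≈ 4.27239.)

r = 4.272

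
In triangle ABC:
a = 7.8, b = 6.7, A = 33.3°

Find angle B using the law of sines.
a/sin(A) = b/sin(B)  ⇒  sin(B) = b·sin(A)/a = 6.7·sin(33.3°)/7.8
sin(33.3°) ≈ 0.549023
sin(B) ≈ 6.7·0.549023/7.8 ≈ 3.67845/7.8 ≈ 0.471597
B = arcsin(0.471597) ≈ 28.138°
(Since b ≤ a we need B ≤ A, so the obtuse alternative 180° − 28.138° ≈ 151.862° is rejected.)

B = 28.14°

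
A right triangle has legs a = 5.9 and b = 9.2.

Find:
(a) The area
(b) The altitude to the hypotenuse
(a) The legs are perpendicular, so Area = ½·a·b = ½·5.9·9.2 = ½·54.28 = 27.14
(b) Hypotenuse c = √(a² + b²) = √(34.81 + 84.64) = √119.45 ≈ 10.9293
    Area = ½·c·h_c  ⇒  h_c = 2·Area/c = 54.28/10.9293 ≈ 4.96646

Area = 27.14, h_c = 4.966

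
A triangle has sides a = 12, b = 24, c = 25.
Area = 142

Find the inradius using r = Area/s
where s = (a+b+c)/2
s = (12 + 24 + 25)/2 = 61/2 = 30.5
r = Area/s = 142/30.5 ≈ 4.65574

r = 4.656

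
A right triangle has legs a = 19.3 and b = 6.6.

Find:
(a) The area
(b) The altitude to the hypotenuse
(a) The legs are perpendicular, so Area = ½·a·b = ½·19.3·6.6 = ½·127.38 = 63.69
(b) Hypotenuse c = √(a² + b²) = √(372.49 + 43.56) = √416.05 ≈ 20.3973
    Area = ½·c·h_c  ⇒  h_c = 2·Area/c = 127.38/20.3973 ≈ 6.24494

Area = 63.69, h_c = 6.245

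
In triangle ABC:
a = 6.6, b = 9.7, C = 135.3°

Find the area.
Two sides and the included angle (SAS): A = ½·a·b·sin(C) = ½·6.6·9.7·sin(135.3°)
sin(135.3°) ≈ 0.703395
A ≈ ½·64.02·0.703395 = 32.01·0.703395 ≈ 22.5157

Area = 22.52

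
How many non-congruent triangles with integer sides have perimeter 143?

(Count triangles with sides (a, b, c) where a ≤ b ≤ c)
Let a ≤ b ≤ c with a + b + c = 143. The only binding inequality is a + b > c, i.e. 143 − c > c, so c < 143/2; and c ≥ 143/3 since c is the largest side.
So 48 ≤ c ≤ 71. For each c, b runs from ⌈(143 − c)/2⌉ up to c (then a = 143 − b − c satisfies 1 ≤ a ≤ b automatically), giving c − ⌈(143 − c)/2⌉ + 1 choices.
Summing over c: 1 + 3 + 4 + 6 + … + 34 + 36  (24 terms, c = 48, …, 71) = 444
Check (closed form: nearest integer to p²/48 for even p, (p+3)²/48 for odd p): (143+3)²/48 = 146²/48 = 21316/48 ≈ 444.08 → 444

444 triangles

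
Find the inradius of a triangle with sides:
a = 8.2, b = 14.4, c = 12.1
r = Area/s where s is the semi-perimeter.
s = (8.2 + 14.4 + 12.1)/2 = 34.7/2 = 17.35
Area = √(s(s−a)(s−b)(s−c)) = √(17.35·9.15·2.95·5.25) ≈ √2458.68 ≈ 49.5851
r ≈ 49.5851/17.35 ≈ 2.85793

r = 2.858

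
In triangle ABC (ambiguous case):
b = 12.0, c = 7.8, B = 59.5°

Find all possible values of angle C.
b/sin(B) = c/sin(C)  ⇒  sin(C) = c·sin(B)/b = 7.8·sin(59.5°)/12.0
sin(59.5°) ≈ 0.861629
sin(C) ≈ 7.8·0.861629/12.0 ≈ 6.72071/12.0 ≈ 0.560059
Candidate 1: C₁ = arcsin(0.560059) ≈ 34.0599°  →  A = 180° − 59.5° − 34.0599° ≈ 86.4401° > 0, valid
Candidate 2: C₂ = 180° − C₁ ≈ 145.94°  →  A = 180° − 59.5° − 145.94° ≈ -25.4401° ≤ 0, not a valid triangle

C = 34.06° (one solution)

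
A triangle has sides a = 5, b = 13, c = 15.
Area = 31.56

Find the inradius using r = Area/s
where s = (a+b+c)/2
s = (5 + 13 + 15)/2 = 33/2 = 16.5
r = Area/s = 31.56/16.5 ≈ 1.91273

r = 1.913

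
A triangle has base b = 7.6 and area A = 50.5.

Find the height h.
A = ½·b·h  ⇒  h = 2A/b = 2·50.5/7.6 = 101/7.6 ≈ 13.2895

h = 13.29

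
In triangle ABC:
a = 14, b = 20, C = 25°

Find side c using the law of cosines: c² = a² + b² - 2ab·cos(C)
c² = 14² + 20² − 2·14·20·cos(25°)
cos(25°) ≈ 0.906308
c² ≈ 196 + 400 − 560·(0.906308) ≈ 596 − 507.532 ≈ 88.4676
c ≈ √88.4676 ≈ 9.40572

c = 9.406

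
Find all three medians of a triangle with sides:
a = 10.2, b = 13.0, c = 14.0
Median formula: m_a = ½√(2b² + 2c² − a²) (and cyclically). a² = 104.04, b² = 169, c² = 196.
m_a = ½√(2·169 + 2·196 − 104.04) = ½√625.96 ≈ ½·25.0192 ≈ 12.5096
m_b = ½√(2·104.04 + 2·196 − 169) = ½√431.08 ≈ ½·20.7625 ≈ 10.3812
m_c = ½√(2·104.04 + 2·169 − 196) = ½√350.08 ≈ ½·18.7104 ≈ 9.35521

m_a = 12.51, m_b = 10.38, m_c = 9.355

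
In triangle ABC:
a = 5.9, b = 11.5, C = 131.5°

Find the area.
Two sides and the included angle (SAS): A = ½·a·b·sin(C) = ½·5.9·11.5·sin(131.5°)
sin(131.5°) ≈ 0.748956
A ≈ ½·67.85·0.748956 = 33.925·0.748956 ≈ 25.4083

Area = 25.41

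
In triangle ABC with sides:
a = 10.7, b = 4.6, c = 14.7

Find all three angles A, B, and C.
Law of cosines for each angle (a² = 114.49, b² = 21.16, c² = 216.09):
cos(A) = (b² + c² − a²)/(2bc) = (21.16 + 216.09 − 114.49)/(2·4.6·14.7) = 122.76/135.24 ≈ 0.90772  ⇒  A ≈ 24.8079°
cos(B) = (a² + c² − b²)/(2ac) = (114.49 + 216.09 − 21.16)/(2·10.7·14.7) = 309.42/314.58 ≈ 0.983597  ⇒  B ≈ 10.3918°
cos(C) = (a² + b² − c²)/(2ab) = (114.49 + 21.16 − 216.09)/(2·10.7·4.6) = -80.44/98.44 ≈ -0.817148  ⇒  C ≈ 144.8°
Check: A + B + C ≈ 180°

A = 24.81°, B = 10.39°, C = 144.8°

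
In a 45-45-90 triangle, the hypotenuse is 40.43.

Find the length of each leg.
In a 45-45-90 triangle hypotenuse = leg·√2, so leg = hypotenuse/√2.
Leg = 40.43/√2 ≈ 40.43/1.41421 ≈ 28.5883

Each leg = 28.59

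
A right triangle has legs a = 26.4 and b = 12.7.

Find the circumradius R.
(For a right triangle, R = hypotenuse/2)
Hypotenuse c = √(a² + b²) = √(696.96 + 161.29) = √858.25 ≈ 29.2959
R = c/2 ≈ 29.2959/2 ≈ 14.648

R = 14.65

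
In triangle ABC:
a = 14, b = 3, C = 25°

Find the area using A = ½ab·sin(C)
A = ½·a·b·sin(C) = ½·14·3·sin(25°)
sin(25°) ≈ 0.422618
A ≈ ½·42·0.422618 = 21·0.422618 ≈ 8.87498

Area = 8.875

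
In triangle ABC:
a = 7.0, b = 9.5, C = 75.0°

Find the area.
Two sides and the included angle (SAS): A = ½·a·b·sin(C) = ½·7.0·9.5·sin(75.0°)
sin(75.0°) ≈ 0.965926
A ≈ ½·66.5·0.965926 = 33.25·0.965926 ≈ 32.117

Area = 32.12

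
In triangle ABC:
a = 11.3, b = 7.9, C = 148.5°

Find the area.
Two sides and the included angle (SAS): A = ½·a·b·sin(C) = ½·11.3·7.9·sin(148.5°)
sin(148.5°) ≈ 0.522499
A ≈ ½·89.27·0.522499 = 44.635·0.522499 ≈ 23.3217

Area = 23.32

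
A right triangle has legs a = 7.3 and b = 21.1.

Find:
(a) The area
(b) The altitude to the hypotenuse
(a) The legs are perpendicular, so Area = ½·a·b = ½·7.3·21.1 = ½·154.03 = 77.015
(b) Hypotenuse c = √(a² + b²) = √(53.29 + 445.21) = √498.5 ≈ 22.3271
    Area = ½·c·h_c  ⇒  h_c = 2·Area/c = 154.03/22.3271 ≈ 6.89879

Area = 77.015, h_c = 6.899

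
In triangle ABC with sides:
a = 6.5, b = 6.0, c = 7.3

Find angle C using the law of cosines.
c² = a² + b² − 2ab·cos(C)  ⇒  cos(C) = (a² + b² − c²)/(2ab)
cos(C) = (6.5² + 6.0² − 7.3²)/(2·6.5·6.0) = (42.25 + 36 − 53.29)/78 = 24.96/78 ≈ 0.32
C = arccos(0.32) ≈ 71.3371°

C = 71.34°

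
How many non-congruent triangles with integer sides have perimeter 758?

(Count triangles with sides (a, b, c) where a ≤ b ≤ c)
Let a ≤ b ≤ c with a + b + c = 758. The only binding inequality is a + b > c, i.e. 758 − c > c, so c < 758/2; and c ≥ 758/3 since c is the largest side.
So 253 ≤ c ≤ 378. For each c, b runs from ⌈(758 − c)/2⌉ up to c (then a = 758 − b − c satisfies 1 ≤ a ≤ b automatically), giving c − ⌈(758 − c)/2⌉ + 1 choices.
Summing over c: 1 + 3 + 4 + 6 + … + 187 + 189  (126 terms, c = 253, …, 378) = 11970
Check (closed form: nearest integer to p²/48 for even p, (p+3)²/48 for odd p): 758²/48 = 574564/48 ≈ 11970.08 → 11970

11970 triangles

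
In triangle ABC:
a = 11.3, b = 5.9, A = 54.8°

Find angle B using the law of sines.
a/sin(A) = b/sin(B)  ⇒  sin(B) = b·sin(A)/a = 5.9·sin(54.8°)/11.3
sin(54.8°) ≈ 0.817145
sin(B) ≈ 5.9·0.817145/11.3 ≈ 4.82115/11.3 ≈ 0.426651
B = arcsin(0.426651) ≈ 25.2552°
(Since b ≤ a we need B ≤ A, so the obtuse alternative 180° − 25.2552° ≈ 154.745° is rejected.)

B = 25.26°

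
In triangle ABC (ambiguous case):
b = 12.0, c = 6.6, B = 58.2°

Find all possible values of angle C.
b/sin(B) = c/sin(C)  ⇒  sin(C) = c·sin(B)/b = 6.6·sin(58.2°)/12.0
sin(58.2°) ≈ 0.849893
sin(C) ≈ 6.6·0.849893/12.0 ≈ 5.60929/12.0 ≈ 0.467441
Candidate 1: C₁ = arcsin(0.467441) ≈ 27.8683°  →  A = 180° − 58.2° − 27.8683° ≈ 93.9317° > 0, valid
Candidate 2: C₂ = 180° − C₁ ≈ 152.132°  →  A = 180° − 58.2° − 152.132° ≈ -30.3317° ≤ 0, not a valid triangle

C = 27.87° (one solution)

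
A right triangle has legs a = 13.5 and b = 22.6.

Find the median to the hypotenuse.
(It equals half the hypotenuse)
Hypotenuse c = √(a² + b²) = √(182.25 + 510.76) = √693.01 ≈ 26.3251
Median to hypotenuse = c/2 ≈ 26.3251/2 ≈ 13.1625

Median = 13.16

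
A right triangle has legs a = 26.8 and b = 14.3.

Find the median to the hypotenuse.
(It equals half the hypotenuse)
Hypotenuse c = √(a² + b²) = √(718.24 + 204.49) = √922.73 ≈ 30.3765
Median to hypotenuse = c/2 ≈ 30.3765/2 ≈ 15.1882

Median = 15.19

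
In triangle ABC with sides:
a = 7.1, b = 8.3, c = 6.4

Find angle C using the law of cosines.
c² = a² + b² − 2ab·cos(C)  ⇒  cos(C) = (a² + b² − c²)/(2ab)
cos(C) = (7.1² + 8.3² − 6.4²)/(2·7.1·8.3) = (50.41 + 68.89 − 40.96)/117.86 = 78.34/117.86 ≈ 0.664687
C = arccos(0.664687) ≈ 48.3417°

C = 48.34°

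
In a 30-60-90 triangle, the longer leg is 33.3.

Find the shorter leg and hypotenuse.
In a 30-60-90 triangle the sides are in ratio 1 : √3 : 2, so short leg = long leg/√3 and hypotenuse = 2·(short leg).
Short leg = 33.3/√3 ≈ 33.3/1.73205 ≈ 19.2258
Hypotenuse = 2·19.2258 ≈ 38.4515

Short leg = 19.23, Hypotenuse = 38.45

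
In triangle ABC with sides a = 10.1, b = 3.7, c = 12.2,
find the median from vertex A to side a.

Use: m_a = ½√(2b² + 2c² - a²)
m_a = ½√(2·3.7² + 2·12.2² − 10.1²) = ½√(2·13.69 + 2·148.84 − 102.01) = ½√(27.38 + 297.68 − 102.01) = ½√223.05
√223.05 ≈ 14.9349, so m_a ≈ 7.46743

m_a = 7.467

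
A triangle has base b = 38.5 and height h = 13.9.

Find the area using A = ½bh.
A = ½·b·h = ½·38.5·13.9 = ½·535.15 = 267.575

Area = 267.575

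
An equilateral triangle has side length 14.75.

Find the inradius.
r = Area/s with s the semi-perimeter.
Area = (√3/4)·14.75² = (√3/4)·217.5625 ≈ 0.433013·217.5625 ≈ 94.2073
s = 3·14.75/2 = 22.125
r ≈ 94.2073/22.125 ≈ 4.25796
(Equivalently r = side/(2√3) = 14.75/3.4641 ≈ 4.25796.)

r = 4.258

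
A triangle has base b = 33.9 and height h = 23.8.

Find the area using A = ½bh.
A = ½·b·h = ½·33.9·23.8 = ½·806.82 = 403.41

Area = 403.41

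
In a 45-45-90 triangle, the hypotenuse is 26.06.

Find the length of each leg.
In a 45-45-90 triangle hypotenuse = leg·√2, so leg = hypotenuse/√2.
Leg = 26.06/√2 ≈ 26.06/1.41421 ≈ 18.4272

Each leg = 18.43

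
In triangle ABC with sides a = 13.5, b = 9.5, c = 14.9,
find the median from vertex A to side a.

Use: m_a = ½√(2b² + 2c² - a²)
m_a = ½√(2·9.5² + 2·14.9² − 13.5²) = ½√(2·90.25 + 2·222.01 − 182.25) = ½√(180.5 + 444.02 − 182.25) = ½√442.27
√442.27 ≈ 21.0302, so m_a ≈ 10.5151

m_a = 10.52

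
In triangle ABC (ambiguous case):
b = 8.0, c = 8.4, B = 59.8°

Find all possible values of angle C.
b/sin(B) = c/sin(C)  ⇒  sin(C) = c·sin(B)/b = 8.4·sin(59.8°)/8.0
sin(59.8°) ≈ 0.864275
sin(C) ≈ 8.4·0.864275/8.0 ≈ 7.25991/8.0 ≈ 0.907489
Candidate 1: C₁ = arcsin(0.907489) ≈ 65.1606°  →  A = 180° − 59.8° − 65.1606° ≈ 55.0394° > 0, valid
Candidate 2: C₂ = 180° − C₁ ≈ 114.839°  →  A = 180° − 59.8° − 114.839° ≈ 5.36056° > 0, valid

C = 65.16° or C = 114.8° (two solutions)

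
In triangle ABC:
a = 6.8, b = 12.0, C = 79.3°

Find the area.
Two sides and the included angle (SAS): A = ½·a·b·sin(C) = ½·6.8·12.0·sin(79.3°)
sin(79.3°) ≈ 0.982613
A ≈ ½·81.6·0.982613 = 40.8·0.982613 ≈ 40.0906

Area = 40.09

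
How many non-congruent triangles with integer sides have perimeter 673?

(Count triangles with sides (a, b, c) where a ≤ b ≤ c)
Let a ≤ b ≤ c with a + b + c = 673. The only binding inequality is a + b > c, i.e. 673 − c > c, so c < 673/2; and c ≥ 673/3 since c is the largest side.
So 225 ≤ c ≤ 336. For each c, b runs from ⌈(673 − c)/2⌉ up to c (then a = 673 − b − c satisfies 1 ≤ a ≤ b automatically), giving c − ⌈(673 − c)/2⌉ + 1 choices.
Summing over c: 2 + 3 + 5 + 6 + … + 167 + 168  (112 terms, c = 225, …, 336) = 9520
Check (closed form: nearest integer to p²/48 for even p, (p+3)²/48 for odd p): (673+3)²/48 = 676²/48 = 456976/48 ≈ 9520.33 → 9520

9520 triangles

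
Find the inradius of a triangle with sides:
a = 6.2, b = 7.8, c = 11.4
r = Area/s where s is the semi-perimeter.
s = (6.2 + 7.8 + 11.4)/2 = 25.4/2 = 12.7
Area = √(s(s−a)(s−b)(s−c)) = √(12.7·6.5·4.9·1.3) ≈ √525.843 ≈ 22.9313
r ≈ 22.9313/12.7 ≈ 1.80561

r = 1.806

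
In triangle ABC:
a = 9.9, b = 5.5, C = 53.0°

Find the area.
Two sides and the included angle (SAS): A = ½·a·b·sin(C) = ½·9.9·5.5·sin(53.0°)
sin(53.0°) ≈ 0.798636
A ≈ ½·54.45·0.798636 = 27.225·0.798636 ≈ 21.7429

Area = 21.74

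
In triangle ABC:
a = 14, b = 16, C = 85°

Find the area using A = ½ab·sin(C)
A = ½·a·b·sin(C) = ½·14·16·sin(85°)
sin(85°) ≈ 0.996195
A ≈ ½·224·0.996195 = 112·0.996195 ≈ 111.574

Area = 111.6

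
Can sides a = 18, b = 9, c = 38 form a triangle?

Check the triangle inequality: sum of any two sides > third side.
a + b vs c: 18 + 9 = 27 ≤ 38  ✗
a + c vs b: 18 + 38 = 56 > 9  ✓
b + c vs a: 9 + 38 = 47 > 18  ✓

No: 18 + 9 = 27 is not > 38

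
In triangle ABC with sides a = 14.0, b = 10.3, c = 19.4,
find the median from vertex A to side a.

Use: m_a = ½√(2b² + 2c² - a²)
m_a = ½√(2·10.3² + 2·19.4² − 14.0²) = ½√(2·106.09 + 2·376.36 − 196) = ½√(212.18 + 752.72 − 196) = ½√768.9
√768.9 ≈ 27.729, so m_a ≈ 13.8645

m_a = 13.86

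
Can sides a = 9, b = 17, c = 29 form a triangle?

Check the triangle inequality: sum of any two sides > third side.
a + b vs c: 9 + 17 = 26 ≤ 29  ✗
a + c vs b: 9 + 29 = 38 > 17  ✓
b + c vs a: 17 + 29 = 46 > 9  ✓

No: 9 + 17 = 26 is not > 29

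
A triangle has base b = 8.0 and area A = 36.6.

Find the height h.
A = ½·b·h  ⇒  h = 2A/b = 2·36.6/8.0 = 73.2/8.0 ≈ 9.15

h = 9.15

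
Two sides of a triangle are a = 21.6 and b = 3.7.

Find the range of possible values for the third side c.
Triangle inequality: |a − b| < c < a + b
|a − b| = |21.6 − 3.7| = 17.9
a + b = 21.6 + 3.7 = 25.3

17.9 < c < 25.3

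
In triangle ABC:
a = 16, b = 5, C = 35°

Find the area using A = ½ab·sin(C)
A = ½·a·b·sin(C) = ½·16·5·sin(35°)
sin(35°) ≈ 0.573576
A ≈ ½·80·0.573576 = 40·0.573576 ≈ 22.9431

Area = 22.94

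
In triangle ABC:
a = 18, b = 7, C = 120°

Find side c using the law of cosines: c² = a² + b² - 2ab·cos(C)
c² = 18² + 7² − 2·18·7·cos(120°)
cos(120°) ≈ -0.5
c² ≈ 324 + 49 − 252·(-0.5) ≈ 373 + 126 ≈ 499
c ≈ √499 ≈ 22.3383

c = 22.34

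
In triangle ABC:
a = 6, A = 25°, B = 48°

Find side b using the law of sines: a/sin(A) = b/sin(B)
a/sin(A) = b/sin(B)  ⇒  b = a·sin(B)/sin(A) = 6·sin(48°)/sin(25°)
sin(48°) ≈ 0.743145, sin(25°) ≈ 0.422618
b ≈ 6·0.743145/0.422618 ≈ 4.45887/0.422618 ≈ 10.5506

b = 10.55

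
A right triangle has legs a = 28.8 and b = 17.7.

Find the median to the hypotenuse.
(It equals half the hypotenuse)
Hypotenuse c = √(a² + b²) = √(829.44 + 313.29) = √1142.73 ≈ 33.8043
Median to hypotenuse = c/2 ≈ 33.8043/2 ≈ 16.9021

Median = 16.9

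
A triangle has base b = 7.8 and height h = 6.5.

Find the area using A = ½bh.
A = ½·b·h = ½·7.8·6.5 = ½·50.7 = 25.35

Area = 25.35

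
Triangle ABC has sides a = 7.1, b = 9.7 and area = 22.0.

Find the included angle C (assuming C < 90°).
Area = ½·a·b·sin(C)  ⇒  sin(C) = 2·Area/(a·b) = 2·22.0/(7.1·9.7) = 44/68.87 ≈ 0.638885
C = arcsin(0.638885) ≈ 39.7087° (taking the acute solution since C < 90°)

C = 39.71°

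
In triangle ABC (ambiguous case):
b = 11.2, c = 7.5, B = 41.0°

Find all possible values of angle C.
b/sin(B) = c/sin(C)  ⇒  sin(C) = c·sin(B)/b = 7.5·sin(41.0°)/11.2
sin(41.0°) ≈ 0.656059
sin(C) ≈ 7.5·0.656059/11.2 ≈ 4.92044/11.2 ≈ 0.439325
Candidate 1: C₁ = arcsin(0.439325) ≈ 26.0608°  →  A = 180° − 41.0° − 26.0608° ≈ 112.939° > 0, valid
Candidate 2: C₂ = 180° − C₁ ≈ 153.939°  →  A = 180° − 41.0° − 153.939° ≈ -14.9392° ≤ 0, not a valid triangle

C = 26.06° (one solution)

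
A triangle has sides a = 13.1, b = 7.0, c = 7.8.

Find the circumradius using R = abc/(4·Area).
First find the area with Heron's formula.
s = (13.1 + 7.0 + 7.8)/2 = 13.95
Area = √(s(s−a)(s−b)(s−c)) = √(13.95·0.85·6.95·6.15) ≈ √506.819 ≈ 22.5126
abc = 13.1·7.0·7.8 = 715.26
R = abc/(4·Area) ≈ 715.26/(4·22.5126) = 715.26/90.0506 ≈ 7.94287

R = 7.943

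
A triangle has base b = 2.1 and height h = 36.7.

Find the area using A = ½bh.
A = ½·b·h = ½·2.1·36.7 = ½·77.07 = 38.535

Area = 38.535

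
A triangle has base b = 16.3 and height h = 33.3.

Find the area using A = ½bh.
A = ½·b·h = ½·16.3·33.3 = ½·542.79 = 271.395

Area = 271.395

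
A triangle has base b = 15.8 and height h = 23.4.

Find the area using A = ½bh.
A = ½·b·h = ½·15.8·23.4 = ½·369.72 = 184.86

Area = 184.86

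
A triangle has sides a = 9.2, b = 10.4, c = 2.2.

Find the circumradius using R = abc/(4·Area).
First find the area with Heron's formula.
s = (9.2 + 10.4 + 2.2)/2 = 10.9
Area = √(s(s−a)(s−b)(s−c)) = √(10.9·1.7·0.5·8.7) ≈ √80.6055 ≈ 8.97806
abc = 9.2·10.4·2.2 = 210.496
R = abc/(4·Area) ≈ 210.496/(4·8.97806) = 210.496/35.9122 ≈ 5.8614

R = 5.861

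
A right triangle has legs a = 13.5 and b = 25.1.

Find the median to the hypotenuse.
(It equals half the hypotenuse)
Hypotenuse c = √(a² + b²) = √(182.25 + 630.01) = √812.26 ≈ 28.5002
Median to hypotenuse = c/2 ≈ 28.5002/2 ≈ 14.2501

Median = 14.25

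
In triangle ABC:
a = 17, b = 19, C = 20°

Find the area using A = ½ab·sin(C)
A = ½·a·b·sin(C) = ½·17·19·sin(20°)
sin(20°) ≈ 0.34202
A ≈ ½·323·0.34202 = 161.5·0.34202 ≈ 55.2363

Area = 55.24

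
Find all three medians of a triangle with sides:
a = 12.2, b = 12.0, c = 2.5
Median formula: m_a = ½√(2b² + 2c² − a²) (and cyclically). a² = 148.84, b² = 144, c² = 6.25.
m_a = ½√(2·144 + 2·6.25 − 148.84) = ½√151.66 ≈ ½·12.315 ≈ 6.15752
m_b = ½√(2·148.84 + 2·6.25 − 144) = ½√166.18 ≈ ½·12.8911 ≈ 6.44554
m_c = ½√(2·148.84 + 2·144 − 6.25) = ½√579.43 ≈ ½·24.0714 ≈ 12.0357

m_a = 6.158, m_b = 6.446, m_c = 12.04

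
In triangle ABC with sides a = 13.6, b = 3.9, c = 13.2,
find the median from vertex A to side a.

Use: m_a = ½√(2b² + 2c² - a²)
m_a = ½√(2·3.9² + 2·13.2² − 13.6²) = ½√(2·15.21 + 2·174.24 − 184.96) = ½√(30.42 + 348.48 − 184.96) = ½√193.94
√193.94 ≈ 13.9262, so m_a ≈ 6.96312

m_a = 6.963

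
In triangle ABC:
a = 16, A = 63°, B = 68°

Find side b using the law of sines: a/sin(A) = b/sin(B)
a/sin(A) = b/sin(B)  ⇒  b = a·sin(B)/sin(A) = 16·sin(68°)/sin(63°)
sin(68°) ≈ 0.927184, sin(63°) ≈ 0.891007
b ≈ 16·0.927184/0.891007 ≈ 14.8349/0.891007 ≈ 16.6496

b = 16.65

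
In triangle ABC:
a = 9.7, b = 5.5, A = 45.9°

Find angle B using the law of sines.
a/sin(A) = b/sin(B)  ⇒  sin(B) = b·sin(A)/a = 5.5·sin(45.9°)/9.7
sin(45.9°) ≈ 0.718126
sin(B) ≈ 5.5·0.718126/9.7 ≈ 3.94969/9.7 ≈ 0.407185
B = arcsin(0.407185) ≈ 24.0281°
(Since b ≤ a we need B ≤ A, so the obtuse alternative 180° − 24.0281° ≈ 155.972° is rejected.)

B = 24.03°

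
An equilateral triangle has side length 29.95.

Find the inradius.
r = Area/s with s the semi-perimeter.
Area = (√3/4)·29.95² = (√3/4)·897.0025 ≈ 0.433013·897.0025 ≈ 388.413
s = 3·29.95/2 = 44.925
r ≈ 388.413/44.925 ≈ 8.64582
(Equivalently r = side/(2√3) = 29.95/3.4641 ≈ 8.64582.)

r = 8.646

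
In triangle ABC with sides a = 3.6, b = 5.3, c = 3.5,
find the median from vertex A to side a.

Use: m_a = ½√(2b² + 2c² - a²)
m_a = ½√(2·5.3² + 2·3.5² − 3.6²) = ½√(2·28.09 + 2·12.25 − 12.96) = ½√(56.18 + 24.5 − 12.96) = ½√67.72
√67.72 ≈ 8.22922, so m_a ≈ 4.11461

m_a = 4.115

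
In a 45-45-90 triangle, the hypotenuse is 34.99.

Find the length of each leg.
In a 45-45-90 triangle hypotenuse = leg·√2, so leg = hypotenuse/√2.
Leg = 34.99/√2 ≈ 34.99/1.41421 ≈ 24.7417

Each leg = 24.74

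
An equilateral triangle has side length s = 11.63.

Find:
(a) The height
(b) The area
(a) The height splits the triangle into two 30-60-90 halves: h = s·√3/2 = 11.63·1.73205/2 ≈ 20.1438/2 ≈ 10.0719
(b) Area = (√3/4)·s² = (√3/4)·11.63² = (√3/4)·135.2569 ≈ 0.433013·135.2569 ≈ 58.568

Height = 10.07, Area = 58.57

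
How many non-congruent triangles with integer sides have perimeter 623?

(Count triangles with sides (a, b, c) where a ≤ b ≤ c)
Let a ≤ b ≤ c with a + b + c = 623. The only binding inequality is a + b > c, i.e. 623 − c > c, so c < 623/2; and c ≥ 623/3 since c is the largest side.
So 208 ≤ c ≤ 311. For each c, b runs from ⌈(623 − c)/2⌉ up to c (then a = 623 − b − c satisfies 1 ≤ a ≤ b automatically), giving c − ⌈(623 − c)/2⌉ + 1 choices.
Summing over c: 1 + 3 + 4 + 6 + … + 154 + 156  (104 terms, c = 208, …, 311) = 8164
Check (closed form: nearest integer to p²/48 for even p, (p+3)²/48 for odd p): (623+3)²/48 = 626²/48 = 391876/48 ≈ 8164.08 → 8164

8164 triangles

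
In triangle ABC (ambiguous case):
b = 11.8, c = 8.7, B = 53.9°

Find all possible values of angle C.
b/sin(B) = c/sin(C)  ⇒  sin(C) = c·sin(B)/b = 8.7·sin(53.9°)/11.8
sin(53.9°) ≈ 0.80799
sin(C) ≈ 8.7·0.80799/11.8 ≈ 7.02951/11.8 ≈ 0.595721
Candidate 1: C₁ = arcsin(0.595721) ≈ 36.5641°  →  A = 180° − 53.9° − 36.5641° ≈ 89.5359° > 0, valid
Candidate 2: C₂ = 180° − C₁ ≈ 143.436°  →  A = 180° − 53.9° − 143.436° ≈ -17.3359° ≤ 0, not a valid triangle

C = 36.56° (one solution)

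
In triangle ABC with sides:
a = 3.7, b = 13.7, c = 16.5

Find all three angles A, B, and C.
Law of cosines for each angle (a² = 13.69, b² = 187.69, c² = 272.25):
cos(A) = (b² + c² − a²)/(2bc) = (187.69 + 272.25 − 13.69)/(2·13.7·16.5) = 446.25/452.1 ≈ 0.98706  ⇒  A ≈ 9.22715°
cos(B) = (a² + c² − b²)/(2ac) = (13.69 + 272.25 − 187.69)/(2·3.7·16.5) = 98.25/122.1 ≈ 0.804668  ⇒  B ≈ 36.4218°
cos(C) = (a² + b² − c²)/(2ab) = (13.69 + 187.69 − 272.25)/(2·3.7·13.7) = -70.87/101.38 ≈ -0.699053  ⇒  C ≈ 134.351°
Check: A + B + C ≈ 180°

A = 9.227°, B = 36.42°, C = 134.4°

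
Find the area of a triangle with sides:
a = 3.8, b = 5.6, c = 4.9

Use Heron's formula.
s = (3.8 + 5.6 + 4.9)/2 = 14.3/2 = 7.15
s − a = 3.35, s − b = 1.55, s − c = 2.25
s(s−a)(s−b)(s−c) = 7.15·3.35·1.55·2.25 ≈ 83.5343
Area = √83.5343 ≈ 9.13971

Area = 9.14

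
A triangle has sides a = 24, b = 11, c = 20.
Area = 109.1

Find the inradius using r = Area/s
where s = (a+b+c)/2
s = (24 + 11 + 20)/2 = 55/2 = 27.5
r = Area/s = 109.1/27.5 ≈ 3.96727

r = 3.967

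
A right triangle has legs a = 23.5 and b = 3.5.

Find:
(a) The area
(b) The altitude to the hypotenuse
(a) The legs are perpendicular, so Area = ½·a·b = ½·23.5·3.5 = ½·82.25 = 41.125
(b) Hypotenuse c = √(a² + b²) = √(552.25 + 12.25) = √564.5 ≈ 23.7592
    Area = ½·c·h_c  ⇒  h_c = 2·Area/c = 82.25/23.7592 ≈ 3.46182

Area = 41.125, h_c = 3.462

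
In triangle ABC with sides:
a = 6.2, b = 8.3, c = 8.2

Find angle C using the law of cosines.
c² = a² + b² − 2ab·cos(C)  ⇒  cos(C) = (a² + b² − c²)/(2ab)
cos(C) = (6.2² + 8.3² − 8.2²)/(2·6.2·8.3) = (38.44 + 68.89 − 67.24)/102.92 = 40.09/102.92 ≈ 0.389526
C = arccos(0.389526) ≈ 67.075°

C = 67.08°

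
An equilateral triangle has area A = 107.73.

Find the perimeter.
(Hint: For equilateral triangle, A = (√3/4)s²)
A = (√3/4)s²  ⇒  s² = 4A/√3 = 4·107.73/√3 = 430.92/1.73205 ≈ 248.792
s ≈ √248.792 ≈ 15.7731
Perimeter = 3s ≈ 3·15.7731 ≈ 47.3194

Perimeter = 47.32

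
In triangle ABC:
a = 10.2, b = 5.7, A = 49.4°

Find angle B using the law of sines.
a/sin(A) = b/sin(B)  ⇒  sin(B) = b·sin(A)/a = 5.7·sin(49.4°)/10.2
sin(49.4°) ≈ 0.759271
sin(B) ≈ 5.7·0.759271/10.2 ≈ 4.32785/10.2 ≈ 0.424299
B = arcsin(0.424299) ≈ 25.1063°
(Since b ≤ a we need B ≤ A, so the obtuse alternative 180° − 25.1063° ≈ 154.894° is rejected.)

B = 25.11°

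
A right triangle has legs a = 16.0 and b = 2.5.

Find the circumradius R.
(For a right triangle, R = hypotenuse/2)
Hypotenuse c = √(a² + b²) = √(256 + 6.25) = √262.25 ≈ 16.1941
R = c/2 ≈ 16.1941/2 ≈ 8.09707

R = 8.097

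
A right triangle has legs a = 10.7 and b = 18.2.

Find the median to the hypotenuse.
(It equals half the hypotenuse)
Hypotenuse c = √(a² + b²) = √(114.49 + 331.24) = √445.73 ≈ 21.1123
Median to hypotenuse = c/2 ≈ 21.1123/2 ≈ 10.5562

Median = 10.56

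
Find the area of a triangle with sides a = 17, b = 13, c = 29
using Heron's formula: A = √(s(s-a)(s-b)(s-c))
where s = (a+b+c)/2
s = (17 + 13 + 29)/2 = 59/2 = 29.5
s − a = 12.5, s − b = 16.5, s − c = 0.5
s(s−a)(s−b)(s−c) = 29.5·12.5·16.5·0.5 = 3042.1875
Area = √3042.1875 ≈ 55.156

s = 29.5, Area = 55.16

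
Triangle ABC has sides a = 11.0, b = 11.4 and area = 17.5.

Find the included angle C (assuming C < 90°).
Area = ½·a·b·sin(C)  ⇒  sin(C) = 2·Area/(a·b) = 2·17.5/(11.0·11.4) = 35/125.4 ≈ 0.279107
C = arcsin(0.279107) ≈ 16.2069° (taking the acute solution since C < 90°)

C = 16.21°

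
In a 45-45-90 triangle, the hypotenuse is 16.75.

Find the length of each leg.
In a 45-45-90 triangle hypotenuse = leg·√2, so leg = hypotenuse/√2.
Leg = 16.75/√2 ≈ 16.75/1.41421 ≈ 11.844

Each leg = 11.84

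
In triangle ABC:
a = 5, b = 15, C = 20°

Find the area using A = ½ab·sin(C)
A = ½·a·b·sin(C) = ½·5·15·sin(20°)
sin(20°) ≈ 0.34202
A ≈ ½·75·0.34202 = 37.5·0.34202 ≈ 12.8258

Area = 12.83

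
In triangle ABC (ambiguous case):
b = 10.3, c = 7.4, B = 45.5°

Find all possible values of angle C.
b/sin(B) = c/sin(C)  ⇒  sin(C) = c·sin(B)/b = 7.4·sin(45.5°)/10.3
sin(45.5°) ≈ 0.71325
sin(C) ≈ 7.4·0.71325/10.3 ≈ 5.27805/10.3 ≈ 0.512432
Candidate 1: C₁ = arcsin(0.512432) ≈ 30.826°  →  A = 180° − 45.5° − 30.826° ≈ 103.674° > 0, valid
Candidate 2: C₂ = 180° − C₁ ≈ 149.174°  →  A = 180° − 45.5° − 149.174° ≈ -14.674° ≤ 0, not a valid triangle

C = 30.83° (one solution)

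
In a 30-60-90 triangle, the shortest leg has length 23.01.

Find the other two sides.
In a 30-60-90 triangle the sides are in ratio 1 : √3 : 2 (short leg : long leg : hypotenuse).
Long leg = 23.01·√3 ≈ 23.01·1.73205 ≈ 39.8545
Hypotenuse = 2·23.01 = 46.02

Long leg = 23.01√3 = 39.85, Hypotenuse = 46.02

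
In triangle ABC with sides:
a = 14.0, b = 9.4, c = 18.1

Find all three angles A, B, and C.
Law of cosines for each angle (a² = 196, b² = 88.36, c² = 327.61):
cos(A) = (b² + c² − a²)/(2bc) = (88.36 + 327.61 − 196)/(2·9.4·18.1) = 219.97/340.28 ≈ 0.646438  ⇒  A ≈ 49.7264°
cos(B) = (a² + c² − b²)/(2ac) = (196 + 327.61 − 88.36)/(2·14.0·18.1) = 435.25/506.8 ≈ 0.85882  ⇒  B ≈ 30.8156°
cos(C) = (a² + b² − c²)/(2ab) = (196 + 88.36 − 327.61)/(2·14.0·9.4) = -43.25/263.2 ≈ -0.164324  ⇒  C ≈ 99.4579°
Check: A + B + C ≈ 180°

A = 49.73°, B = 30.82°, C = 99.46°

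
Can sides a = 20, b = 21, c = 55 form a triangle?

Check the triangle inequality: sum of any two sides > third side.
a + b vs c: 20 + 21 = 41 ≤ 55  ✗
a + c vs b: 20 + 55 = 75 > 21  ✓
b + c vs a: 21 + 55 = 76 > 20  ✓

No: 20 + 21 = 41 is not > 55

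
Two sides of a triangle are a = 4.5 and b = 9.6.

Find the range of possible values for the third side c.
Triangle inequality: |a − b| < c < a + b
|a − b| = |4.5 − 9.6| = 5.1
a + b = 4.5 + 9.6 = 14.1

5.1 < c < 14.1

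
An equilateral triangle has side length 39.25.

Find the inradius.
r = Area/s with s the semi-perimeter.
Area = (√3/4)·39.25² = (√3/4)·1540.5625 ≈ 0.433013·1540.5625 ≈ 667.083
s = 3·39.25/2 = 58.875
r ≈ 667.083/58.875 ≈ 11.3305
(Equivalently r = side/(2√3) = 39.25/3.4641 ≈ 11.3305.)

r = 11.33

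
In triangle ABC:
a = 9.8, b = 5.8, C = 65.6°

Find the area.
Two sides and the included angle (SAS): A = ½·a·b·sin(C) = ½·9.8·5.8·sin(65.6°)
sin(65.6°) ≈ 0.910684
A ≈ ½·56.84·0.910684 = 28.42·0.910684 ≈ 25.8816

Area = 25.88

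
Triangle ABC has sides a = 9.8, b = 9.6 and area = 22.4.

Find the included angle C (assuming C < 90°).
Area = ½·a·b·sin(C)  ⇒  sin(C) = 2·Area/(a·b) = 2·22.4/(9.8·9.6) = 44.8/94.08 ≈ 0.47619
C = arcsin(0.47619) ≈ 28.4369° (taking the acute solution since C < 90°)

C = 28.44°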